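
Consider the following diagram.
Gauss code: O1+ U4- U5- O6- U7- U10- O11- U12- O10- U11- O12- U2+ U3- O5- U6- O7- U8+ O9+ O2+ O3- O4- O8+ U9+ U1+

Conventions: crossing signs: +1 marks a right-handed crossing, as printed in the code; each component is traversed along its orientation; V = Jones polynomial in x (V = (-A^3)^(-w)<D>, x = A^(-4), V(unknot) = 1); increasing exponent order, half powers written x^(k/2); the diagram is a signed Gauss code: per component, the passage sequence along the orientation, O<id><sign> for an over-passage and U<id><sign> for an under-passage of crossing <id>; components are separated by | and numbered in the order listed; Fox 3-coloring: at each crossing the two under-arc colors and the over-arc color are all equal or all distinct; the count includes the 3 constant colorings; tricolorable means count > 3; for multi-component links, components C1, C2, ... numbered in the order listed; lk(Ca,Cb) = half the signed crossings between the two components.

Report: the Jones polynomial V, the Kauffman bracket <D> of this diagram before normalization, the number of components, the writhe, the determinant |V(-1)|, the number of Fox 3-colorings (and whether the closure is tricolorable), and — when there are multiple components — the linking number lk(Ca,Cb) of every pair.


V(x) = x^-8 - 2x^-7 + x^-6 - 2x^-5 + 2x^-4 + x^-2
bracket: A^-4 + 2A^4 - 2A^8 + A^12 - 2A^16 + A^20, w = -4
1 component, writhe -4, over 12 crossings
det 9, colorings 27 of 3^12 — tricolorable
observation: |V(-1)| = 9: so tricolorable, since 3 divides 9


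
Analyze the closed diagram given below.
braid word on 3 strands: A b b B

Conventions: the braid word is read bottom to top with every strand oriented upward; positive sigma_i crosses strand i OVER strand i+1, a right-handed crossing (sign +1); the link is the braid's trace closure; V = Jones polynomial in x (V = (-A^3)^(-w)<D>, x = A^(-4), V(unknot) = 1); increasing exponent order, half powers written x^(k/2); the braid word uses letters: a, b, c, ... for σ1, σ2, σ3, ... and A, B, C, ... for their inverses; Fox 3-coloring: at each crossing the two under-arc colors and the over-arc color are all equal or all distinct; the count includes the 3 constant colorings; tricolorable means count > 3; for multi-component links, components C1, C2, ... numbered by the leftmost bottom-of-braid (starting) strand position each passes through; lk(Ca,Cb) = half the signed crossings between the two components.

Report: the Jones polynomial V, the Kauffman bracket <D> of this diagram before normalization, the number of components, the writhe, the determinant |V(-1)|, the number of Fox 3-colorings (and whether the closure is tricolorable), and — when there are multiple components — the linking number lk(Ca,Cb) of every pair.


V = 1
<D> = 1 (w = 0)
1 component over 4 crossings, w = 0
3 Fox colorings among 3^4, |V(-1)| = 1: not tricolorable
why: free reduction leaves σ1⁻¹ σ2 of the original 4 letters


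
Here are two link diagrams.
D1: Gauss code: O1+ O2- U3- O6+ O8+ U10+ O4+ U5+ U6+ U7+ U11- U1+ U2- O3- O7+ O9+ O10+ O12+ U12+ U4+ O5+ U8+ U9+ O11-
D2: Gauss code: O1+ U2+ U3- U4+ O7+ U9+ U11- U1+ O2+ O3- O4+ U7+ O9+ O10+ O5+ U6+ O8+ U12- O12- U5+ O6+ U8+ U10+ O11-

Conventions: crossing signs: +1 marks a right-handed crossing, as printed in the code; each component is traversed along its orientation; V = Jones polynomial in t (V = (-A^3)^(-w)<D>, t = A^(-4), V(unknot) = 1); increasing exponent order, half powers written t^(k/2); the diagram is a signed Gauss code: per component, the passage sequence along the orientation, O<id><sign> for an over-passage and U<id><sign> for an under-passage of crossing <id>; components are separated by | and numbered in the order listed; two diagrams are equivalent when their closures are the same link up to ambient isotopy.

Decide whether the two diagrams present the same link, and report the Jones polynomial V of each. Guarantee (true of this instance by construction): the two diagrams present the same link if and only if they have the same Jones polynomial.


equivalent: no
D1 (bracket -A^2 + A^6 + A^14; 12 crossings at w = +6): V = t + t^3 - t^4
D2 (bracket A^-14 - 2A^-10 + A^-6 - 2A^-2 + 2A^2 + A^10; 12 crossings at w = +6): V = t^2 + 2t^4 - 2t^5 + t^6 - 2t^7 + t^8
key observation: comparing 2 Jones polynomials yields 2 groups


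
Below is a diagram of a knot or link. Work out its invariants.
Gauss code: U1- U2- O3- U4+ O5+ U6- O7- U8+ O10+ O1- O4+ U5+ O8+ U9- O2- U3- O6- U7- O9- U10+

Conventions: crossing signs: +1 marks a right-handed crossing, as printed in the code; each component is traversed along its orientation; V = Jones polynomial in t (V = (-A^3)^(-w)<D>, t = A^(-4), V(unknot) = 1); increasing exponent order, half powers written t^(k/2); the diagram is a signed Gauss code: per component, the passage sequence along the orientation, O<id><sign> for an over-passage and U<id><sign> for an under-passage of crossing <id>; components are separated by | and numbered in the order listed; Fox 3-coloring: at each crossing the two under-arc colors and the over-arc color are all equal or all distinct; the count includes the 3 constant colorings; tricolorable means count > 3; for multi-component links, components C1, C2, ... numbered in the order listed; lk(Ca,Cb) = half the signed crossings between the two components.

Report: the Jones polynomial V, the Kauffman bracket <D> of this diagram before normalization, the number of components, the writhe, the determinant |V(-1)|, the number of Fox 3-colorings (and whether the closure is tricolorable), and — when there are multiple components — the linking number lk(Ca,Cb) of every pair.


Jones polynomial: V(t) = -t^-6 + 2t^-5 - 4t^-4 + 5t^-3 - 4t^-2 + 5t^-1 - 3 + 2t - t^2
<D> = -A^-14 + 2A^-10 - 3A^-6 + 5A^-2 - 4A^2 + 5A^6 - 4A^10 + 2A^14 - A^18; writhe -2
components 1, writhe -2 (10 crossings)
3-colorings: 9 of 3^10, det 27 — tricolorable
note: the span of V is 8, forcing >= 8 crossings in any diagram


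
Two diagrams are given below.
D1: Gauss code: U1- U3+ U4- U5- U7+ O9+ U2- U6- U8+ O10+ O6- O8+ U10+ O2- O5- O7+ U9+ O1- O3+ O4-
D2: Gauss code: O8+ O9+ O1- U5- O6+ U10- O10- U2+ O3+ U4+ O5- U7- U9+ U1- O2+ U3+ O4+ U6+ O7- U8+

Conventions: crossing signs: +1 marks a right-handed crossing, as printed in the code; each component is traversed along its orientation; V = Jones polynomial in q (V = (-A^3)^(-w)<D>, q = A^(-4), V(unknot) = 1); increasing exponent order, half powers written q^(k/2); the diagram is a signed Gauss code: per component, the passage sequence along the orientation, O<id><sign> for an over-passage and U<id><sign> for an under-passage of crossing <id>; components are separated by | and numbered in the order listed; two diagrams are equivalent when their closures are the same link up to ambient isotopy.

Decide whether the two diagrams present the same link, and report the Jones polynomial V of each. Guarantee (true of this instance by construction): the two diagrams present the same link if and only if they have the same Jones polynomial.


equivalent: no
V(D1) = 1  (w 0, c 10, <D> = 1)
V(D2) = q^-1 - 1 + 2q - 2q^2 + 2q^3 - 2q^4 + q^5  (w +2, c 10, <D> = A^-14 - 2A^-10 + 2A^-6 - 2A^-2 + 2A^2 - A^6 + A^10)
why: comparing 2 Jones polynomials yields 2 groups


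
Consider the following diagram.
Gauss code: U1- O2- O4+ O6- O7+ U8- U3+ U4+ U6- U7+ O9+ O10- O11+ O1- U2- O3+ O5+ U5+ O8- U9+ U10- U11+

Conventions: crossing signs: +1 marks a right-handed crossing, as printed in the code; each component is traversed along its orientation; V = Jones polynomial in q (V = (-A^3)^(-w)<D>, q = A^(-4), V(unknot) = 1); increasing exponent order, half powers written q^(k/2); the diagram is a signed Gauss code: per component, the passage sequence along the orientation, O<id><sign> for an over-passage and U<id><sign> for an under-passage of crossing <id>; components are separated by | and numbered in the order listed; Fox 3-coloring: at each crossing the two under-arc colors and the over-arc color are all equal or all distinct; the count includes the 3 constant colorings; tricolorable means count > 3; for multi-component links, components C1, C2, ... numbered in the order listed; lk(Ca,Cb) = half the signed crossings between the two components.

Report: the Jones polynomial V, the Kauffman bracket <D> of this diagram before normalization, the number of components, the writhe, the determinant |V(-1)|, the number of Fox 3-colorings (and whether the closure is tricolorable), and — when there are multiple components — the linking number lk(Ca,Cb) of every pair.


Jones polynomial: V(q) = 1
<D> = -A^3; writhe +1
components 1, writhe +1 (11 crossings)
3-colorings: 3 of 3^11, det 1 — not tricolorable
note: |V(-1)| = 1: so not tricolorable, since 3 does not divide 1


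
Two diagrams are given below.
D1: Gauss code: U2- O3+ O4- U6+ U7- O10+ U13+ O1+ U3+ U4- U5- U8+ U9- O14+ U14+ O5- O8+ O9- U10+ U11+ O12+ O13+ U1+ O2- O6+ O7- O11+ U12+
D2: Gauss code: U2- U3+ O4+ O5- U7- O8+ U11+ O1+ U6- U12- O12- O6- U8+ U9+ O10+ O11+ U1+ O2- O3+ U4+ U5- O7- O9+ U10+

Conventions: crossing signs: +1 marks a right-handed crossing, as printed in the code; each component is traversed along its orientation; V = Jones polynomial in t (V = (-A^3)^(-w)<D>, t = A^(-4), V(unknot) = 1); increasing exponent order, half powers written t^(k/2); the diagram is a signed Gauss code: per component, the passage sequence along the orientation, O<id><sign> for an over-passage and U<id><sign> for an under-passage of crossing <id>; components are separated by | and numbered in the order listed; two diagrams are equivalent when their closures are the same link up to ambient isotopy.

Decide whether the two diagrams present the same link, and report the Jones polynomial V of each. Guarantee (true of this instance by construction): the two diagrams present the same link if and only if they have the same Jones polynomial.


equivalent: yes
V(D1) = t - t^2 + 2t^3 - t^4 + t^5 - t^6  (w +4, c 14, <D> = -A^-12 + A^-8 - A^-4 + 2 - A^4 + A^8)
D2 (bracket -A^-18 + A^-14 - A^-10 + 2A^-6 - A^-2 + A^2; 12 crossings at w = +2): V = t - t^2 + 2t^3 - t^4 + t^5 - t^6
why: all 2 diagrams share one V(t), hence one class


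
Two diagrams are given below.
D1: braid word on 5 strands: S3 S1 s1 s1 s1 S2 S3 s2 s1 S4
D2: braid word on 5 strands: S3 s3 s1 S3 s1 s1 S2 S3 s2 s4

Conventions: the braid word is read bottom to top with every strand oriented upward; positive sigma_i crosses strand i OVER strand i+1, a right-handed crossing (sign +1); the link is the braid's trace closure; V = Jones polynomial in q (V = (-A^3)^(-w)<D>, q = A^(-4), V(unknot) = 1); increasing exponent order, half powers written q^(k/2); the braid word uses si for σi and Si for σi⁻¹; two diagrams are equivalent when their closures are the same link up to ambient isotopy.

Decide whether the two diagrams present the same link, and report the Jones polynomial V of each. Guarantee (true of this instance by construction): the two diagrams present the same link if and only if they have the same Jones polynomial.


equivalent: yes
D1 (bracket -A^-16 + A^-12 + A^-4; 10 crossings at w = 0): V = q + q^3 - q^4
V(D2) = q + q^3 - q^4  (w +2, c 10, <D> = -A^-10 + A^-6 + A^2)
key observation: one V(q) for all 2 diagrams — one class (guaranteed)


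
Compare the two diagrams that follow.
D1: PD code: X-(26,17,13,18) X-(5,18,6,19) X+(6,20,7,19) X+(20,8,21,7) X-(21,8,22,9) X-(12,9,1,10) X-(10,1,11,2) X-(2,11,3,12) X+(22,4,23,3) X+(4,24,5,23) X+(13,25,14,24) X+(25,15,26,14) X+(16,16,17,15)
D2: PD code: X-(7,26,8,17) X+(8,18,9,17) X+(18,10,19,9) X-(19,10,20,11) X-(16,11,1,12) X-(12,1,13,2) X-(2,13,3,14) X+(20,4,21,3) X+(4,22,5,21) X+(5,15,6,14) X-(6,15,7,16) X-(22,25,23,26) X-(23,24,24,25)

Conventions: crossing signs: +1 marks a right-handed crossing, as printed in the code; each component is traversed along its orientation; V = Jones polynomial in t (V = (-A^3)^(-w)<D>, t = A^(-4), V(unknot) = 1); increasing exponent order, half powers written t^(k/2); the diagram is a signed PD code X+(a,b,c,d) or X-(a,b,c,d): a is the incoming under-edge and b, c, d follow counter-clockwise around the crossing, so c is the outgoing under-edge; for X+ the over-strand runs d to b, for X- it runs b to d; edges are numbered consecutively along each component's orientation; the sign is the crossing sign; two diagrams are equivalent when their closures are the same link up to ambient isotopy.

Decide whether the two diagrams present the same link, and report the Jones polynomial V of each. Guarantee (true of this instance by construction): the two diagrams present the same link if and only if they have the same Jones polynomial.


equivalent: yes
V(D1) = t^(-7/2) - t^(-5/2) + t^(-3/2) - 2t^(-1/2) - t^(3/2)  (w +1, c 13, <D> = A^-3 + 2A^5 - A^9 + A^13 - A^17)
V(D2) = t^(-7/2) - t^(-5/2) + t^(-3/2) - 2t^(-1/2) - t^(3/2)  (w -3, c 13, <D> = A^-15 + 2A^-7 - A^-3 + A - A^5)
why: Reidemeister moves carry D1 (13 crossings) to D2 (13)


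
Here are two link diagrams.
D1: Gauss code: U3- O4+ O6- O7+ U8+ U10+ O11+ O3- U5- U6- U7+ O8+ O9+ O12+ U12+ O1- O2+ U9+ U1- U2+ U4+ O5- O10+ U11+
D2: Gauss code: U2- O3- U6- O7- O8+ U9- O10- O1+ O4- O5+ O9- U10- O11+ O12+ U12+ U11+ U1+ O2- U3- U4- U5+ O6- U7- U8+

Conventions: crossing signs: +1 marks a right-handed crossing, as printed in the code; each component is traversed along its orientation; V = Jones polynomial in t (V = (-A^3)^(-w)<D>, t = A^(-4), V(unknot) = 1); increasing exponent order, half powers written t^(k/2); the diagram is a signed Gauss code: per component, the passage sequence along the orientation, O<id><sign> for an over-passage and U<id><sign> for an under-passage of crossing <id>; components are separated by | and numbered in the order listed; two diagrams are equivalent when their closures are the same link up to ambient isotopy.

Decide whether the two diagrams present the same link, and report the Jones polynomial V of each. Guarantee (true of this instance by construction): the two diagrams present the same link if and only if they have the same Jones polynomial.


equivalent: no
D1 (bracket A^12; 12 crossings at w = +4): V = 1
V(D2) = -t^-4 + t^-3 + t^-1  [12 crossings, <D> = A^-2 + A^6 - A^10, w = -2]
observation: 2 classes among 2 diagrams; unequal V(t) rules out equality


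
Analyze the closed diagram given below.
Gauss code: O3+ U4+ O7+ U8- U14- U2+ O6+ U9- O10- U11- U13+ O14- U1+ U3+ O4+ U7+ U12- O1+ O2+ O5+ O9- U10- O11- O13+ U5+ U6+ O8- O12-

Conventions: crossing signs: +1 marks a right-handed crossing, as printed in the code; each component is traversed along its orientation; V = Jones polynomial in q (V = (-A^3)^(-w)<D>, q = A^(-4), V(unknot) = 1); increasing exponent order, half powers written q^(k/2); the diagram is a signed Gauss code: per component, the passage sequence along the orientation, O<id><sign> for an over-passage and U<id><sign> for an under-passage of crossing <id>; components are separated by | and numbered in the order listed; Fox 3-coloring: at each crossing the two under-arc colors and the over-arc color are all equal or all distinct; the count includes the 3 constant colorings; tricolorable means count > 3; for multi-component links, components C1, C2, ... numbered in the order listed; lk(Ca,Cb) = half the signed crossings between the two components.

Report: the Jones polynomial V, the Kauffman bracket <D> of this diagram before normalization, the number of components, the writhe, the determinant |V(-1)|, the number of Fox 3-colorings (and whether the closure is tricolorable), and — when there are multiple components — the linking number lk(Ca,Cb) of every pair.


V(q) = q + q^3 - q^4
bracket: -A^-10 + A^-6 + A^2, w = +2
1 component, writhe +2, over 14 crossings
det 3, colorings 9 of 3^14 — tricolorable
observation: |V(-1)| = 3: so tricolorable, since 3 divides 3


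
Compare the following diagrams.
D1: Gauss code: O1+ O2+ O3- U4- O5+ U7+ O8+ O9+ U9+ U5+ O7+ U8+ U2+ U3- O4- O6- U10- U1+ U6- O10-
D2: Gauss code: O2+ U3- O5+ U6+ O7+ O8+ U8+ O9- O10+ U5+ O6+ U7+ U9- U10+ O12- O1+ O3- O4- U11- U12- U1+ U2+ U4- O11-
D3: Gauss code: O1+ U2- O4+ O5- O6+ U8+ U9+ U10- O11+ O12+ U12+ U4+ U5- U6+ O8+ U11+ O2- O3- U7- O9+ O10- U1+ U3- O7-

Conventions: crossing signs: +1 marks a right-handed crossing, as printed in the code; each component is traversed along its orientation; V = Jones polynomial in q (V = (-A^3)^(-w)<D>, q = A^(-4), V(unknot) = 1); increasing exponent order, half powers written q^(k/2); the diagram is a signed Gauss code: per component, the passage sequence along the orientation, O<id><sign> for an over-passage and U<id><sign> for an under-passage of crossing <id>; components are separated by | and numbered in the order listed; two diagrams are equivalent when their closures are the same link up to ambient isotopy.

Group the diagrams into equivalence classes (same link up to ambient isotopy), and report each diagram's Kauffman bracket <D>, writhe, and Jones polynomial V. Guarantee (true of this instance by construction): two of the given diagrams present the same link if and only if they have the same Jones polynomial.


classes: {D1, D2, D3}
V(D1) = q + q^3 - q^4  [10 crossings, <D> = -A^-10 + A^-6 + A^2, w = +2]
V(D2) = q + q^3 - q^4  (w +2, c 12, <D> = -A^-10 + A^-6 + A^2)
V(D3) = q + q^3 - q^4  (w +2, c 12, <D> = -A^-10 + A^-6 + A^2)
insight: one V(q) for all 3 diagrams — one class (guaranteed)


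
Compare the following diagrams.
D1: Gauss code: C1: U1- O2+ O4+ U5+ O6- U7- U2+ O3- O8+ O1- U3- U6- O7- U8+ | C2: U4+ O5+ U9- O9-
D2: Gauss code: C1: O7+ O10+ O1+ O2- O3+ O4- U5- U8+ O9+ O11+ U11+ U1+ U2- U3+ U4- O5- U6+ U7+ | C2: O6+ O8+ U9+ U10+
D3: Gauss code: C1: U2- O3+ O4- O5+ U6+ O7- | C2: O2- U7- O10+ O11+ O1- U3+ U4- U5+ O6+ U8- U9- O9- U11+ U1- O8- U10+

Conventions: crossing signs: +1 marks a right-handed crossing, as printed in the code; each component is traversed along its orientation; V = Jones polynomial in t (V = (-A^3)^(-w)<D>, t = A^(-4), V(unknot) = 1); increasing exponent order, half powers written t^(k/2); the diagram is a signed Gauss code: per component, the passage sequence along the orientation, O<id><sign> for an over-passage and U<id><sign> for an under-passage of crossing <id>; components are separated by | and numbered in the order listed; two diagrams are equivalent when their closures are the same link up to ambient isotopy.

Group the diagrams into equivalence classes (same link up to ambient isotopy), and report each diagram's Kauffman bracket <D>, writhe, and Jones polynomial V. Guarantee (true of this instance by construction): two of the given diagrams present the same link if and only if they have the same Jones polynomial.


equivalence classes: {D1} | {D2} | {D3}
D1 (bracket A^-13 + A^-5; 9 crossings at w = -1): V = -t^(1/2) - t^(5/2)
D2 (bracket A^-3 + A^5 - A^9 + A^13; 11 crossings at w = +5): V = -t^(1/2) + t^(3/2) - t^(5/2) - t^(9/2)
V(D3) = -t^(-3/2) + t^(-1/2) - 2t^(1/2) + t^(3/2) - 2t^(5/2) + t^(7/2)  [11 crossings, <D> = -A^-17 + 2A^-13 - A^-9 + 2A^-5 - A^-1 + A^3, w = -1]
key observation: 3 classes among 3 diagrams; unequal V(t) rules out equality


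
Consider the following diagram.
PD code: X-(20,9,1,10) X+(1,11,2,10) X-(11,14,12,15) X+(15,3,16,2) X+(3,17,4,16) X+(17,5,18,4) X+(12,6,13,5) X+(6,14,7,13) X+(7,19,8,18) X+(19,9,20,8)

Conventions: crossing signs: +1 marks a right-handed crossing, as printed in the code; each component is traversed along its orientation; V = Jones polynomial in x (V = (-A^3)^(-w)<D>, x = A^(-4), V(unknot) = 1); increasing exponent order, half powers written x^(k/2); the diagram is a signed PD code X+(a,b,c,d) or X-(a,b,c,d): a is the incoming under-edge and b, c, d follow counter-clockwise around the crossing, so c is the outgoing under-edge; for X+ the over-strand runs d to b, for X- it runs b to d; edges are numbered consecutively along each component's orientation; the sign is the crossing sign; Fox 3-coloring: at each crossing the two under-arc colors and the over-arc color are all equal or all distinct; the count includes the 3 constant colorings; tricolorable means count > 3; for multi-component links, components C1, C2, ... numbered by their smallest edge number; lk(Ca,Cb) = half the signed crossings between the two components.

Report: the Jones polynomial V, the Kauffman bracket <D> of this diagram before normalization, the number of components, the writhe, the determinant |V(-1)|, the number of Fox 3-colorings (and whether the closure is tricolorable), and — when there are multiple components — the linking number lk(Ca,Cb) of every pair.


V = x^2 - x^3 + 3x^4 - 3x^5 + 3x^6 - 3x^7 + 2x^8 - x^9
<D> = -A^-18 + 2A^-14 - 3A^-10 + 3A^-6 - 3A^-2 + 3A^2 - A^6 + A^10 (w = +6)
1 component over 10 crossings, w = +6
3 Fox colorings among 3^10, |V(-1)| = 17: not tricolorable
why: w = +6 (over 10 crossings) is diagram-only; (-A^3)^(-6) removes it from V


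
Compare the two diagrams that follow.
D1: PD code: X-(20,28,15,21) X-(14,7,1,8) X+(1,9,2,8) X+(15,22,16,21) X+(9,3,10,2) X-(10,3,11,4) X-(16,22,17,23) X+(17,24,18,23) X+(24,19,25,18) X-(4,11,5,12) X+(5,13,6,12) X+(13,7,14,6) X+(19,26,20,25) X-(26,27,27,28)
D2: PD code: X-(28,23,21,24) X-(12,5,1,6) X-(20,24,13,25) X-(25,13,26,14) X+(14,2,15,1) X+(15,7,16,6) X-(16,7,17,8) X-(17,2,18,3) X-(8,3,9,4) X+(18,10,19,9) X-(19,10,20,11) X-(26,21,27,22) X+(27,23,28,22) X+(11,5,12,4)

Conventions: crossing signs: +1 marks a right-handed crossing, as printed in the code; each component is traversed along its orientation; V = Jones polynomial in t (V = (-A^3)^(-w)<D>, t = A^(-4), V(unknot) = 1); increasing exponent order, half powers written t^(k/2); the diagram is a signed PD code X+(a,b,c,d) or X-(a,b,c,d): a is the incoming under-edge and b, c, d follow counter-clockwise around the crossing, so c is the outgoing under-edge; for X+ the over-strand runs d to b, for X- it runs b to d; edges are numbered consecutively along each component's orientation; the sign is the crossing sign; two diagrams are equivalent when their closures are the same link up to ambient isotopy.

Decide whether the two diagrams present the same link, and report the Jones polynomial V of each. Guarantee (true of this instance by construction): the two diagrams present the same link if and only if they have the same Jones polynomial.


same link: no
V(D1) = 1 + t + t^2 + t^3  [14 crossings, <D> = A^-6 + A^-2 + A^2 + A^6, w = +2]
V(D2) = t^-3 + t^-2 + t^-1 + 1  [14 crossings, <D> = A^-12 + A^-8 + A^-4 + 1, w = -4]
insight: V(t) takes 2 values over 2 diagrams, fixing the grouping


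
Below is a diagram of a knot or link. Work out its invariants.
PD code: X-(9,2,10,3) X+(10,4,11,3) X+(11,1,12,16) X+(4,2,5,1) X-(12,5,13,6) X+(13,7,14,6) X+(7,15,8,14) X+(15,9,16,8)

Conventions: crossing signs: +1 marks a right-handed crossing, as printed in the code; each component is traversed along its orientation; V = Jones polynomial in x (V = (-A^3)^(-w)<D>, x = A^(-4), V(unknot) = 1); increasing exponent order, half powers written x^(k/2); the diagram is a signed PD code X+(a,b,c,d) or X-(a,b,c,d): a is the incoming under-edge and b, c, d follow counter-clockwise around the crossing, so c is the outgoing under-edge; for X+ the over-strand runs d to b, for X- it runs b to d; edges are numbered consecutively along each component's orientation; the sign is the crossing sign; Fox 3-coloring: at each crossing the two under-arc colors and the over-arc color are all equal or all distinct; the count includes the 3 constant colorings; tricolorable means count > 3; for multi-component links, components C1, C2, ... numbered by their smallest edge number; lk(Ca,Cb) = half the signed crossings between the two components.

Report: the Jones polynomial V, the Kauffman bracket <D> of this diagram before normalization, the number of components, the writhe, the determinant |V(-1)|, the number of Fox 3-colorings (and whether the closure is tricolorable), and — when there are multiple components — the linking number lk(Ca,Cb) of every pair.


V = x + x^3 - x^4
<D> = -A^-4 + 1 + A^8 (w = +4)
1 component over 8 crossings, w = +4
9 Fox colorings among 3^8, |V(-1)| = 3: tricolorable
why: det 3 = |V(-1)|; divisible by 3, so tricolorable


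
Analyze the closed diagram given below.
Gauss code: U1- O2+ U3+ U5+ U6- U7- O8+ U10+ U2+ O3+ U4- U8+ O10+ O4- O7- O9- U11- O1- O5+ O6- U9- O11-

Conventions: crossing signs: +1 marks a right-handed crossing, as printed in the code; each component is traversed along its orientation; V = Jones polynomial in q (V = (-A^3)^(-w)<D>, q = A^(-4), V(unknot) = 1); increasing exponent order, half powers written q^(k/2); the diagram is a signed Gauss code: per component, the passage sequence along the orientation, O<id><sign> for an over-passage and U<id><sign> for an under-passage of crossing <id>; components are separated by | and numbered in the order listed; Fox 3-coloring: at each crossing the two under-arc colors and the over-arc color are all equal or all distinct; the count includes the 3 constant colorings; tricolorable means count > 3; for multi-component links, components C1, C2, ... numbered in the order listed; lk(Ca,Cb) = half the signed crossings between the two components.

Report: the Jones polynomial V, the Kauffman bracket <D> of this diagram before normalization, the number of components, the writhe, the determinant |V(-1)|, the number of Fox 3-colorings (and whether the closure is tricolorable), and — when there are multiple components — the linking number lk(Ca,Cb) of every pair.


V = -q^-3 + q^-2 - q^-1 + 3 - q + q^2 - q^3
<D> = A^-15 - A^-11 + A^-7 - 3A^-3 + A - A^5 + A^9 (w = -1)
1 component over 11 crossings, w = -1
27 Fox colorings among 3^11, |V(-1)| = 9: tricolorable
why: |V(-1)| = 9: so tricolorable, since 3 divides 9


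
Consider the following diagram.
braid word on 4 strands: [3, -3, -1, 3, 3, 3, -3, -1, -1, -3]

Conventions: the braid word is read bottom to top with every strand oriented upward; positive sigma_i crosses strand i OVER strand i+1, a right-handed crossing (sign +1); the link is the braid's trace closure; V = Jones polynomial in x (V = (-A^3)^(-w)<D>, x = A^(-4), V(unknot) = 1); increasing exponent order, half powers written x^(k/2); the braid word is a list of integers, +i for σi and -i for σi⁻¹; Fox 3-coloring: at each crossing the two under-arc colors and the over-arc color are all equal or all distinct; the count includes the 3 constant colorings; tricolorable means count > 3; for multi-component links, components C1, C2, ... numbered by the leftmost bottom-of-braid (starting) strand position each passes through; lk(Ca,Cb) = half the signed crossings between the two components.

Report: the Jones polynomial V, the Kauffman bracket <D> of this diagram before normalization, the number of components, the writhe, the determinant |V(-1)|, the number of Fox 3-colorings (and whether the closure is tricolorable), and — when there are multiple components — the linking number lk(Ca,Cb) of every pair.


V = x^(-9/2) - x^(-5/2) - x^(-3/2) - x^(-1/2)
<D> = -A^-4 - 1 - A^4 + A^12 (w = -2)
2 components over 10 crossings, w = -2
lk(C1,C2): 0
27 Fox colorings among 3^10, |V(-1)| = 0: tricolorable
why: the 1 component pair carries total linking 0


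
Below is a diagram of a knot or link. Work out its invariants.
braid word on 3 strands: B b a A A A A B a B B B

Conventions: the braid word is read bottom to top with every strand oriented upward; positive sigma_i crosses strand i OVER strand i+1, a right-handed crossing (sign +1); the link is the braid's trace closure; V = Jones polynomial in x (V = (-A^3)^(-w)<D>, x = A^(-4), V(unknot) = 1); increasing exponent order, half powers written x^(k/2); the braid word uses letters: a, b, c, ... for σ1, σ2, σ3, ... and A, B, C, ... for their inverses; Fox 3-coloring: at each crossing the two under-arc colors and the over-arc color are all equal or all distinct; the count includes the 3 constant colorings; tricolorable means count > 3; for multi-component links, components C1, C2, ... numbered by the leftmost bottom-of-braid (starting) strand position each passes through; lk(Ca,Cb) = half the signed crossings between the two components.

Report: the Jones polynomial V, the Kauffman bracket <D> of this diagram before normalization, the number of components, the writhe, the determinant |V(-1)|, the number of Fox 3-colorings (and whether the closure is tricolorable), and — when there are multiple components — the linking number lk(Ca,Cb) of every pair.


Jones polynomial: V(x) = -x^-9 + 2x^-8 - 3x^-7 + 3x^-6 - 3x^-5 + 3x^-4 - x^-3 + x^-2
<D> = A^-10 - A^-6 + 3A^-2 - 3A^2 + 3A^6 - 3A^10 + 2A^14 - A^18; writhe -6
components 1, writhe -6 (12 crossings)
3-colorings: 3 of 3^12, det 17 — not tricolorable
note: det 17 = |V(-1)|; not divisible by 3, so not tricolorable


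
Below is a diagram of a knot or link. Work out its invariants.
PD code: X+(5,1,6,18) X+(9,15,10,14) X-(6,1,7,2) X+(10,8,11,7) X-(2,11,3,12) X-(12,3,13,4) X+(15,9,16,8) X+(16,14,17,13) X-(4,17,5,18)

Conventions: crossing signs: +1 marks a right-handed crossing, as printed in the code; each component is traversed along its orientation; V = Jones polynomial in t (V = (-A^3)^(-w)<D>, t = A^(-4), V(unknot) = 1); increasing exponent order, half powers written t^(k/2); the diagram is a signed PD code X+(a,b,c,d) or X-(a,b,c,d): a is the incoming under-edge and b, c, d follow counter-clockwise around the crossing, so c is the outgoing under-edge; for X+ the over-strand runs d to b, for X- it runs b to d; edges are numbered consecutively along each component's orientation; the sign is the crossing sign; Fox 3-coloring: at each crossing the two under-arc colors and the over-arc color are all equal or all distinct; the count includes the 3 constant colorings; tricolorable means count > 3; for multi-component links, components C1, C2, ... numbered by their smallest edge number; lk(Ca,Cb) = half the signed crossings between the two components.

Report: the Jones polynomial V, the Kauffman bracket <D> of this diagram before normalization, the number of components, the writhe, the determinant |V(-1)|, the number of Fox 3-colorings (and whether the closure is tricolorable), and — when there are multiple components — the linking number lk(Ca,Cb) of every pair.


Jones polynomial: V(t) = -t^-3 + 2t^-2 - 2t^-1 + 3 - 2t + 2t^2 - t^3
<D> = A^-9 - 2A^-5 + 2A^-1 - 3A^3 + 2A^7 - 2A^11 + A^15; writhe +1
components 1, writhe +1 (9 crossings)
3-colorings: 3 of 3^9, det 13 — not tricolorable
note: w = +1 shifts under R1 moves; the (-A^3)^(-1) factor cancels that in V


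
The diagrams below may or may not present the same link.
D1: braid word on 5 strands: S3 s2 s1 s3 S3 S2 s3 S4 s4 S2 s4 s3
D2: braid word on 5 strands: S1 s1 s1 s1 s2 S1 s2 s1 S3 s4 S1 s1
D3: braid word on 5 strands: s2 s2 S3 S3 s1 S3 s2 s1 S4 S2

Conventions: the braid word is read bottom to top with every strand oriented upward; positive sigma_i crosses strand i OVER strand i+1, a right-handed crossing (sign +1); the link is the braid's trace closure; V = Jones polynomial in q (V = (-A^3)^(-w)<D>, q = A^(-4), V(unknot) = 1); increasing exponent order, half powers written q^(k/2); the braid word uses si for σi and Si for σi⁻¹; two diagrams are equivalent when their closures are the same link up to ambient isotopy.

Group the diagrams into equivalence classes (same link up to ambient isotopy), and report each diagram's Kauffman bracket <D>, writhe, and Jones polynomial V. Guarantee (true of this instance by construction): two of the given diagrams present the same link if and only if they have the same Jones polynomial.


classes: {D1} | {D2} | {D3}
V(D1) = 1  [12 crossings, <D> = A^6, w = +2]
V(D2) = q - q^2 + 2q^3 - q^4 + q^5 - q^6  (w +4, c 12, <D> = -A^-12 + A^-8 - A^-4 + 2 - A^4 + A^8)
D3 (bracket -A^-12 + A^-8 - A^-4 + 3 - A^4 + A^8 - A^12; 10 crossings at w = 0): V = -q^-3 + q^-2 - q^-1 + 3 - q + q^2 - q^3
note: 3 values of V(q) split the 3 diagrams


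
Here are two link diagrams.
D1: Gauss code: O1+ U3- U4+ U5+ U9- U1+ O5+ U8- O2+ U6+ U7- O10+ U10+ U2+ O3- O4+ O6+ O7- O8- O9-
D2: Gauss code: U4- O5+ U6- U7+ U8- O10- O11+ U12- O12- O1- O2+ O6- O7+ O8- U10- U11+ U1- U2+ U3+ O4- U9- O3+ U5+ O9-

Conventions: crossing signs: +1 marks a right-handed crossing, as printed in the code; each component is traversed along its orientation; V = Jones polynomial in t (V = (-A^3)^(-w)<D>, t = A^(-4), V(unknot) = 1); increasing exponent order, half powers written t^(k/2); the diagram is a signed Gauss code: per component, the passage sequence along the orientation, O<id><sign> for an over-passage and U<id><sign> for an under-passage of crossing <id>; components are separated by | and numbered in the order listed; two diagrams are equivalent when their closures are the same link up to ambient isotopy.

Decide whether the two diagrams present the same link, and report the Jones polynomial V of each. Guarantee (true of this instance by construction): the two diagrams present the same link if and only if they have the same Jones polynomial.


equivalent: no
D1 (bracket A^6; 10 crossings at w = +2): V = 1
V(D2) = t^-2 - t^-1 + 1 - t + t^2  [12 crossings, <D> = A^-14 - A^-10 + A^-6 - A^-2 + A^2, w = -2]
observation: comparing 2 Jones polynomials yields 2 groups


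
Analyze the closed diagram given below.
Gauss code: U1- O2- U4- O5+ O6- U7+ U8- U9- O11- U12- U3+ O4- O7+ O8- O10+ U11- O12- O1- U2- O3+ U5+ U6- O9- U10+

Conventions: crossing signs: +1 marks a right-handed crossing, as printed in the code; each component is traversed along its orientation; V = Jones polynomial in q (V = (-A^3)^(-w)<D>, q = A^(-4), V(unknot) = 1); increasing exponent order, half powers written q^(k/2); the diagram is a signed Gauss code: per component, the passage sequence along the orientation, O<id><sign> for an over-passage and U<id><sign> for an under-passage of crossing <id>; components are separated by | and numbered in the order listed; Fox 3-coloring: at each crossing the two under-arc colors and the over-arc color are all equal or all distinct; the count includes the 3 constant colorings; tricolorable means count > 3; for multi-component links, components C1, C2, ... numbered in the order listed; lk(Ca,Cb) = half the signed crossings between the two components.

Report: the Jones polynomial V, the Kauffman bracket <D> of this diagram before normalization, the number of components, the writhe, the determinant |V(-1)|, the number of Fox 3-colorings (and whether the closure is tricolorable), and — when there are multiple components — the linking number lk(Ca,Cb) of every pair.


Jones polynomial: V(q) = q^-7 - 2q^-6 + 2q^-5 - 3q^-4 + 3q^-3 - 2q^-2 + 2q^-1
<D> = 2A^-8 - 2A^-4 + 3 - 3A^4 + 2A^8 - 2A^12 + A^16; writhe -4
components 1, writhe -4 (12 crossings)
3-colorings: 9 of 3^12, det 15 — tricolorable
note: w = -4 shifts under R1 moves; the (-A^3)^(4) factor cancels that in V


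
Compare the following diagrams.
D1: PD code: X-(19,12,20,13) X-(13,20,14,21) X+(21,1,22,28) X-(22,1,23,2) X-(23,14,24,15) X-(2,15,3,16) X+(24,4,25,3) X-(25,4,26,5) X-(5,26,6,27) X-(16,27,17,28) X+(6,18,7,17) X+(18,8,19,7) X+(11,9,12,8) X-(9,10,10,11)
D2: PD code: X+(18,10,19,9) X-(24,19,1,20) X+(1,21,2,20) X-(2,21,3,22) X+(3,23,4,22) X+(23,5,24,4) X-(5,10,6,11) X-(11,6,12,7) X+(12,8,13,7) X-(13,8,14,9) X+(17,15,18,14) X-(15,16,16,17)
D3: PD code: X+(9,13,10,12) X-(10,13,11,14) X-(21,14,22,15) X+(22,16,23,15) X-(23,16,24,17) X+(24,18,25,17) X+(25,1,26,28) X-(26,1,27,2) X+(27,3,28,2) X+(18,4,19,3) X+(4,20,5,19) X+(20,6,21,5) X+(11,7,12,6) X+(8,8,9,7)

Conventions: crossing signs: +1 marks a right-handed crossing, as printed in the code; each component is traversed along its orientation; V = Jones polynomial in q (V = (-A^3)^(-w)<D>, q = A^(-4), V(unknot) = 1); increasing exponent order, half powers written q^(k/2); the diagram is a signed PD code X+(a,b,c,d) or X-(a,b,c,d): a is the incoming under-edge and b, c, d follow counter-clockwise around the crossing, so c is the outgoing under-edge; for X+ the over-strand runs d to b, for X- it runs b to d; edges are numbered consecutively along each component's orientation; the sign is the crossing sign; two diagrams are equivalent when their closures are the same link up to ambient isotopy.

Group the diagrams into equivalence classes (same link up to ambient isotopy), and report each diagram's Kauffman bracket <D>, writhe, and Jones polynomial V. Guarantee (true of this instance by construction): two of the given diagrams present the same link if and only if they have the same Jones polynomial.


equivalence classes: {D1} | {D2} | {D3}
D1 (bracket A^-8 + 1 - A^4; 14 crossings at w = -4): V = -q^-4 + q^-3 + q^-1
V(D2) = 1  [12 crossings, <D> = 1, w = 0]
V(D3) = q + q^3 - q^4  (w +6, c 14, <D> = -A^2 + A^6 + A^14)
observation: V(q) takes 3 values over 3 diagrams, fixing the grouping


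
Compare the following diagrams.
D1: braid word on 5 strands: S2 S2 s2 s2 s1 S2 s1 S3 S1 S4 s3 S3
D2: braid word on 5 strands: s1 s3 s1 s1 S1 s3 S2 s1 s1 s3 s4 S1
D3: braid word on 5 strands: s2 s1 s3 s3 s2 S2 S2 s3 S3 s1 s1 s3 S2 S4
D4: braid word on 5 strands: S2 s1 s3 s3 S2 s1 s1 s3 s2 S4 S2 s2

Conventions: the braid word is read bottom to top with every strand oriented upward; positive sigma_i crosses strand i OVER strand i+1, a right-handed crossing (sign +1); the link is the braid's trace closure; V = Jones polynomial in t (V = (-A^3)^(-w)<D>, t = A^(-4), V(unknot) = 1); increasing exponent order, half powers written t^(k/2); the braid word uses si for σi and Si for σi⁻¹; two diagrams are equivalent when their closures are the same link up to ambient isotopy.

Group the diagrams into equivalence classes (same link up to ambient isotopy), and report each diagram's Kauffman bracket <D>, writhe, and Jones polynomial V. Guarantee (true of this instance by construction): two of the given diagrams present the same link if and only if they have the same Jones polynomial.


equivalence classes: {D1} | {D2, D3, D4}
D1 (bracket A^-6; 12 crossings at w = -2): V = 1
V(D2) = t^2 + 2t^4 - 2t^5 + t^6 - 2t^7 + t^8  [12 crossings, <D> = A^-14 - 2A^-10 + A^-6 - 2A^-2 + 2A^2 + A^10, w = +6]
D3 (bracket A^-20 - 2A^-16 + A^-12 - 2A^-8 + 2A^-4 + A^4; 14 crossings at w = +4): V = t^2 + 2t^4 - 2t^5 + t^6 - 2t^7 + t^8
D4 (bracket A^-20 - 2A^-16 + A^-12 - 2A^-8 + 2A^-4 + A^4; 12 crossings at w = +4): V = t^2 + 2t^4 - 2t^5 + t^6 - 2t^7 + t^8
observation: comparing 4 Jones polynomials yields 2 groups


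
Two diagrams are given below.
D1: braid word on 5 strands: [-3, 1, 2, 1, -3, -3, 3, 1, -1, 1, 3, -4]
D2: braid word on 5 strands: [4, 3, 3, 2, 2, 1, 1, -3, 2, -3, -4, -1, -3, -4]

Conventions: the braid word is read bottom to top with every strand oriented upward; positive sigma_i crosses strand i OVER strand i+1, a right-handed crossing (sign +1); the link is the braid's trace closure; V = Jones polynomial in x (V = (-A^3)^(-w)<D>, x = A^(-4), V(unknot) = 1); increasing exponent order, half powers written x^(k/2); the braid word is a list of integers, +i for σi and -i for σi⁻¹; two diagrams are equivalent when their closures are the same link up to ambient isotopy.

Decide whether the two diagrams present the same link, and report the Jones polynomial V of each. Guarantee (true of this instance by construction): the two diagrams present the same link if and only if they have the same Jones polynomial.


equivalent: no
D1 (bracket -A^-10 + A^-6 + A^2; 12 crossings at w = +2): V = x + x^3 - x^4
D2 (bracket -A^-18 + A^-14 - A^-10 + 2A^-6 - A^-2 + A^2; 14 crossings at w = +2): V = x - x^2 + 2x^3 - x^4 + x^5 - x^6
key observation: V(x) takes 2 values over 2 diagrams, fixing the grouping


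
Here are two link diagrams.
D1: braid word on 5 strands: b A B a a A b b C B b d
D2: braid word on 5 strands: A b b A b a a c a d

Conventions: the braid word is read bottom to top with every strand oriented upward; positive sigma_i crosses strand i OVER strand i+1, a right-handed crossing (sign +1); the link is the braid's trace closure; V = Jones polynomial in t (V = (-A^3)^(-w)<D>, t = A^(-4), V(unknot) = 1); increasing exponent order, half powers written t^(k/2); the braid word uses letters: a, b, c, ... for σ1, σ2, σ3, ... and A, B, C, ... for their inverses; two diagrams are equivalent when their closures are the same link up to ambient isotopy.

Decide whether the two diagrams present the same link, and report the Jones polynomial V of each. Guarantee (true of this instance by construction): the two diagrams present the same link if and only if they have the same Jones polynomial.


equivalent: no
V(D1) = t + t^3 - t^4  (w +2, c 12, <D> = -A^-10 + A^-6 + A^2)
D2 (bracket -A^-6 + A^-2 - A^2 + 2A^6 - A^10 + A^14; 10 crossings at w = +6): V = t - t^2 + 2t^3 - t^4 + t^5 - t^6
why: 2 values of V(t) split the 2 diagrams
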